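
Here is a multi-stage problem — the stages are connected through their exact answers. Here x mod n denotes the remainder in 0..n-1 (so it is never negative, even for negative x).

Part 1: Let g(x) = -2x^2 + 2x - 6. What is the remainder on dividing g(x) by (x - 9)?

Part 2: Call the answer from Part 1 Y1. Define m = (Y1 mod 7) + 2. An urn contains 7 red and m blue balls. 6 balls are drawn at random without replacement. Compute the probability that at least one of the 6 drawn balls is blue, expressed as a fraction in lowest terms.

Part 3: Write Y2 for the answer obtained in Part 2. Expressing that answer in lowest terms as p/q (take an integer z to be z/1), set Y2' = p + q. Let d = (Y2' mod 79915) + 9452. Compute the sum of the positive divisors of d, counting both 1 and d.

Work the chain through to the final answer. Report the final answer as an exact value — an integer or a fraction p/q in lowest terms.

13120

Part 1: remainder = value at the root: -2*(9)^2 + 2*(9)^1 - 6 = (-162) + (18) + (-6) = -150; answer -150
Part 2: Y1 = -150; m = 6; total draws C(13,6) = 1716; complement C(7,6) = 7; favorable 1716 - 7 = 1709; P = 1709/1716; answer 1709/1716
Part 3: Y2 = 1709/1716; threaded value p + q = 3425; d = 12877; 12877 = 79 * 163; sigma = (1 + 79) * (1 + 163) = 80 * 164 = 13120; answer 13120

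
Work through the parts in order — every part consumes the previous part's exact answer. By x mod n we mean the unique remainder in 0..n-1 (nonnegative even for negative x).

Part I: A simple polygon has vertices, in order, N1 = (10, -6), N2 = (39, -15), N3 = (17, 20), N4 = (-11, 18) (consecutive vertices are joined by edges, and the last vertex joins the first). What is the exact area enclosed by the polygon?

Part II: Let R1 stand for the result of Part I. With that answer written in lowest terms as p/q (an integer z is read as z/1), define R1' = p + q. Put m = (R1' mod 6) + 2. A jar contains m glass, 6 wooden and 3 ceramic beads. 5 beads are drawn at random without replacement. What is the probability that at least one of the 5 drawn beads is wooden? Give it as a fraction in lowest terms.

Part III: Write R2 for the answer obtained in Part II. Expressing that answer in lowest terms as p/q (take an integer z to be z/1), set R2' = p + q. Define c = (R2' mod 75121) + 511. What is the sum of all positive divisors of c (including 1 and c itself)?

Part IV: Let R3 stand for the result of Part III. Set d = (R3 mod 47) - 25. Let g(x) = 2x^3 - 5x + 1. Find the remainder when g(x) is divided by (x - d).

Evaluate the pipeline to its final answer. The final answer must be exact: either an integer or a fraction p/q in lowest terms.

-38

Part I: cross terms: (10*-15 - 39*-6)=84, (39*20 - 17*-15)=1035, (17*18 - -11*20)=526, (-11*-6 - 10*18)=-114; twice the area = |1531| = 1531; area = 1531/2; answer 1531/2
Part II: R1 = 1531/2; threaded value p + q = 1533; m = 5; total draws C(14,5) = 2002; complement C(8,5) = 56; favorable 2002 - 56 = 1946; P = 139/143; answer 139/143
Part III: R2 = 139/143; threaded value p + q = 282; c = 793; 793 = 13 * 61; sigma = (1 + 13) * (1 + 61) = 14 * 62 = 868; answer 868
Part IV: R3 = 868; d = -3; remainder = value at the root: 2*(-3)^3 - 5*(-3)^1 + 1 = (-54) + (15) + (1) = -38; answer -38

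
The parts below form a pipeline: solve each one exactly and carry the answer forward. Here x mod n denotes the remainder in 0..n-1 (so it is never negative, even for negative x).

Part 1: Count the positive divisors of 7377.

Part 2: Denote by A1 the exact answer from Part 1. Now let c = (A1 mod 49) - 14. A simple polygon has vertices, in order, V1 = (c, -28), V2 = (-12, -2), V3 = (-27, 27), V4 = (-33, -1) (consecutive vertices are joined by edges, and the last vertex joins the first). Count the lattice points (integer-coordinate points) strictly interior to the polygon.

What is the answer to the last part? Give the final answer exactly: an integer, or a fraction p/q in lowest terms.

Part 1: 7377 = 3 * 2459; number of divisors = (1+1) * (1+1) = 4; answer 4
Part 2: A1 = 4; c = -10; cross terms: (-10*-2 - -12*-28)=-316, (-12*27 - -27*-2)=-378, (-27*-1 - -33*27)=918, (-33*-28 - -10*-1)=914; twice the area = |1138| = 1138; area = 569; boundary points = 2 + 1 + 2 + 1 = 6; strictly interior points = area - boundary/2 + 1 = 567; answer 567

567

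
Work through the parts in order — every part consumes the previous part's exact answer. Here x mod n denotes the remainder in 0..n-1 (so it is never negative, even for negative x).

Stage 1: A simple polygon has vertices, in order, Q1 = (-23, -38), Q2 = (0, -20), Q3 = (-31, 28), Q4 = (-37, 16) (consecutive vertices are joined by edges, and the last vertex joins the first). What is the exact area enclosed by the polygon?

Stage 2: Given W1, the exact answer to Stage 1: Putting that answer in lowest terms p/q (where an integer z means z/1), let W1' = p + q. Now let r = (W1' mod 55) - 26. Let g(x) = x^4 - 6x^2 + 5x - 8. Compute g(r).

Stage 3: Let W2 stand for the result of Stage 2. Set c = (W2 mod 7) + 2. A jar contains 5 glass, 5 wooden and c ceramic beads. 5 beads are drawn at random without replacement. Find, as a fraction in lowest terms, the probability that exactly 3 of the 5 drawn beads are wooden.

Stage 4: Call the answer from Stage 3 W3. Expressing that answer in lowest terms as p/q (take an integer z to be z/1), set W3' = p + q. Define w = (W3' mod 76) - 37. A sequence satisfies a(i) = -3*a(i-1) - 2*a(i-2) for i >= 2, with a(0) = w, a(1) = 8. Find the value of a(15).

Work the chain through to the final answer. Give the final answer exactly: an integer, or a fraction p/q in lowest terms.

Stage 1: cross terms: (-23*-20 - 0*-38)=460, (0*28 - -31*-20)=-620, (-31*16 - -37*28)=540, (-37*-38 - -23*16)=1774; twice the area = |2154| = 2154; area = 1077; answer 1077
Stage 2: W1 = 1077; threaded value p + q = 1078; r = 7; 1*(7)^4 - 6*(7)^2 + 5*(7)^1 - 8 = (2401) + (-294) + (35) + (-8) = 2134; answer 2134
Stage 3: W2 = 2134; c = 8; total draws C(18,5) = 8568; favorable C(5,3)*C(13,2) = 780; P = 65/714; answer 65/714
Stage 4: W3 = 65/714; threaded value p + q = 779; w = -18; a(2) = -3*(8) - 2*(-18) = 12; iterating: a(2)=12, a(3)=-52, a(4)=132, a(5)=-292, a(6)=612, a(7)=-1252, a(8)=2532, a(9)=-5092, a(10)=10212, a(11)=-20452, a(12)=40932, a(13)=-81892, a(14)=163812, a(15)=-327652; answer -327652

-327652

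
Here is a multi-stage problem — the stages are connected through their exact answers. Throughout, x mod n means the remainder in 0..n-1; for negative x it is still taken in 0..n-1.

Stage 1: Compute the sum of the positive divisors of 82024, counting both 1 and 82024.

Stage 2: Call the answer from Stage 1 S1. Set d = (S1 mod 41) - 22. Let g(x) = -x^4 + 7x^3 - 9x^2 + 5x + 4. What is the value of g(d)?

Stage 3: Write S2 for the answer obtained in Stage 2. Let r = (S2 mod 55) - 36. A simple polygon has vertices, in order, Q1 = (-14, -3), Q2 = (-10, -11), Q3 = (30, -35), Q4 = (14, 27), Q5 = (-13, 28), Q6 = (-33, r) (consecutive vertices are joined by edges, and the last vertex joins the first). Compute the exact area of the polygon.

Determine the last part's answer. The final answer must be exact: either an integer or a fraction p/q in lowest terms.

3857/2

Stage 1: 82024 = 2^3 * 10253; sigma = (1 + 2 + 4 + 8) * (1 + 10253) = 15 * 10254 = 153810; answer 153810
Stage 2: S1 = 153810; d = -3; -1*(-3)^4 + 7*(-3)^3 - 9*(-3)^2 + 5*(-3)^1 + 4 = (-81) + (-189) + (-81) + (-15) + (4) = -362; answer -362
Stage 3: S2 = -362; r = -13; cross terms: (-14*-11 - -10*-3)=124, (-10*-35 - 30*-11)=680, (30*27 - 14*-35)=1300, (14*28 - -13*27)=743, (-13*-13 - -33*28)=1093, (-33*-3 - -14*-13)=-83; twice the area = |3857| = 3857; area = 3857/2; answer 3857/2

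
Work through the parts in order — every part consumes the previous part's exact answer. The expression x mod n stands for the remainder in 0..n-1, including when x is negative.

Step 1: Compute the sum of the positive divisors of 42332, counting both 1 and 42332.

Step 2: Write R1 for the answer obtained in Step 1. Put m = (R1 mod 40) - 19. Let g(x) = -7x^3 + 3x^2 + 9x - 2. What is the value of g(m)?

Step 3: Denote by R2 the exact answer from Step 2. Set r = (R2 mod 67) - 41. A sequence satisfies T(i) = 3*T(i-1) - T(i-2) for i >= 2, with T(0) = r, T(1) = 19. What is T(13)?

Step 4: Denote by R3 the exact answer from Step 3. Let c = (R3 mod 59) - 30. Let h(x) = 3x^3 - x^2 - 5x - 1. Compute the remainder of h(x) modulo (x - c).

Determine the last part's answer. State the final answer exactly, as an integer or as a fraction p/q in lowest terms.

17081

Step 1: 42332 = 2^2 * 19 * 557; sigma = (1 + 2 + 4) * (1 + 19) * (1 + 557) = 7 * 20 * 558 = 78120; answer 78120
Step 2: R1 = 78120; m = -19; -7*(-19)^3 + 3*(-19)^2 + 9*(-19)^1 - 2 = (48013) + (1083) + (-171) + (-2) = 48923; answer 48923
Step 3: R2 = 48923; r = -28; T(2) = 3*(19) - 1*(-28) = 85; iterating: T(2)=85, T(3)=236, T(4)=623, T(5)=1633, T(6)=4276, T(7)=11195, T(8)=29309, T(9)=76732, T(10)=200887, T(11)=525929, T(12)=1376900, T(13)=3604771; answer 3604771
Step 4: R3 = 3604771; c = 18; remainder = value at the root: 3*(18)^3 - 1*(18)^2 - 5*(18)^1 - 1 = (17496) + (-324) + (-90) + (-1) = 17081; answer 17081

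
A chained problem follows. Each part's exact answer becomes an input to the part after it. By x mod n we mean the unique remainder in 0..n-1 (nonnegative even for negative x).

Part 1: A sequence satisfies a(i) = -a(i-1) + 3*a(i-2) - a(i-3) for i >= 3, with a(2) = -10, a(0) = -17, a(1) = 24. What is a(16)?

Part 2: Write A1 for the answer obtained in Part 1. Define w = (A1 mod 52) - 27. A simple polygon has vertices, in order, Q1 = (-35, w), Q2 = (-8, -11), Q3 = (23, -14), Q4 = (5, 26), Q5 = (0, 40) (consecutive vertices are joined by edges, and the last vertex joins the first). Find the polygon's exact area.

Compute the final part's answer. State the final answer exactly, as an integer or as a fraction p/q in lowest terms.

Part 1: a(3) = -1*(-10) + 3*(24) - 1*(-17) = 99; iterating: a(3)=99, a(4)=-153, a(5)=460, a(6)=-1018, a(7)=2551, a(8)=-6065, a(9)=14736, a(10)=-35482, a(11)=85755, a(12)=-206937, a(13)=499684, a(14)=-1206250, a(15)=2912239, a(16)=-7030673; answer -7030673
Part 2: A1 = -7030673; w = 12; cross terms: (-35*-11 - -8*12)=481, (-8*-14 - 23*-11)=365, (23*26 - 5*-14)=668, (5*40 - 0*26)=200, (0*12 - -35*40)=1400; twice the area = |3114| = 3114; area = 1557; answer 1557

1557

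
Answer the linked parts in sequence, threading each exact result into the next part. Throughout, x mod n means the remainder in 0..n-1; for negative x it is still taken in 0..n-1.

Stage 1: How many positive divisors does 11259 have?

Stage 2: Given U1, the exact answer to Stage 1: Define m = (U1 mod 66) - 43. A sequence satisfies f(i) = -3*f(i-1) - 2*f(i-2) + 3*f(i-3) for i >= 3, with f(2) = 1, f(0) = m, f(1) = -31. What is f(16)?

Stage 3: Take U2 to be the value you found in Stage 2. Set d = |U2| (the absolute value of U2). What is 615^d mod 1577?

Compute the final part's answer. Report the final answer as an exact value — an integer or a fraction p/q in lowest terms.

634

Stage 1: 11259 = 3^4 * 139; number of divisors = (4+1) * (1+1) = 10; answer 10
Stage 2: U1 = 10; m = -33; f(3) = -3*(1) - 2*(-31) + 3*(-33) = -40; iterating: f(3)=-40, f(4)=25, f(5)=8, f(6)=-194, f(7)=641, f(8)=-1511, f(9)=2669, f(10)=-3062, f(11)=-685, f(12)=16186, f(13)=-56374, f(14)=134695, f(15)=-242779, f(16)=289825; answer 289825
Stage 3: U2 = 289825; d = 289825; squarings mod 1577: 615^1=615, 615^2=1322, 615^4=368, 615^8=1379, 615^16=1356, 615^32=1531, 615^64=539, 615^128=353, 615^256=26, 615^512=676, 615^1024=1223, 615^2048=733, 615^4096=1109, 615^8192=1398, 615^16384=501, 615^32768=258, 615^65536=330, 615^131072=87, 615^262144=1261; 615^289825 = 615^1 * 615^32 * 615^1024 * 615^2048 * 615^8192 * 615^16384 * 615^262144 = 634 (mod 1577); answer 634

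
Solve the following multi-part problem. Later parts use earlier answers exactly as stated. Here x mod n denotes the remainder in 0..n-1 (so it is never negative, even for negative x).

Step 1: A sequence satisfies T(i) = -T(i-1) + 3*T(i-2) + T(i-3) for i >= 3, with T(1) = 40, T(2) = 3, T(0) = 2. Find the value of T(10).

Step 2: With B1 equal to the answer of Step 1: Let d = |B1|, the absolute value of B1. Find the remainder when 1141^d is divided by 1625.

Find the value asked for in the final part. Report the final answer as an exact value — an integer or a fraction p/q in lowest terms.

831

Step 1: T(3) = -1*(3) + 3*(40) + 1*(2) = 119; iterating: T(3)=119, T(4)=-70, T(5)=430, T(6)=-521, T(7)=1741, T(8)=-2874, T(9)=7576, T(10)=-14457; answer -14457
Step 2: B1 = -14457; d = 14457; squarings mod 1625: 1141^1=1141, 1141^2=256, 1141^4=536, 1141^8=1296, 1141^16=991, 1141^32=581, 1141^64=1186, 1141^128=971, 1141^256=341, 1141^512=906, 1141^1024=211, 1141^2048=646, 1141^4096=1316, 1141^8192=1231; 1141^14457 = 1141^1 * 1141^8 * 1141^16 * 1141^32 * 1141^64 * 1141^2048 * 1141^4096 * 1141^8192 = 831 (mod 1625); answer 831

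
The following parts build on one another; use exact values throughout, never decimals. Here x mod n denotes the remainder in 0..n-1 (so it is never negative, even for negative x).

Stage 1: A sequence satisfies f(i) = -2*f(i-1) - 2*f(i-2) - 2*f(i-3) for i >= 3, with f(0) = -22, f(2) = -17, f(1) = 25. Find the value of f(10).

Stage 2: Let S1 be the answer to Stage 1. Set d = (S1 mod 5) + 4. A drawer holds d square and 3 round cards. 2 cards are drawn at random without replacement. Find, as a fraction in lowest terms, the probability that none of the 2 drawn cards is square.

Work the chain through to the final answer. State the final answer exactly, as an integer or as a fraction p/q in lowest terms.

Stage 1: f(3) = -2*(-17) - 2*(25) - 2*(-22) = 28; iterating: f(3)=28, f(4)=-72, f(5)=122, f(6)=-156, f(7)=212, f(8)=-356, f(9)=600, f(10)=-912; answer -912
Stage 2: S1 = -912; d = 7; total draws C(10,2) = 45; favorable C(3,2) = 3; P = 1/15; answer 1/15

1/15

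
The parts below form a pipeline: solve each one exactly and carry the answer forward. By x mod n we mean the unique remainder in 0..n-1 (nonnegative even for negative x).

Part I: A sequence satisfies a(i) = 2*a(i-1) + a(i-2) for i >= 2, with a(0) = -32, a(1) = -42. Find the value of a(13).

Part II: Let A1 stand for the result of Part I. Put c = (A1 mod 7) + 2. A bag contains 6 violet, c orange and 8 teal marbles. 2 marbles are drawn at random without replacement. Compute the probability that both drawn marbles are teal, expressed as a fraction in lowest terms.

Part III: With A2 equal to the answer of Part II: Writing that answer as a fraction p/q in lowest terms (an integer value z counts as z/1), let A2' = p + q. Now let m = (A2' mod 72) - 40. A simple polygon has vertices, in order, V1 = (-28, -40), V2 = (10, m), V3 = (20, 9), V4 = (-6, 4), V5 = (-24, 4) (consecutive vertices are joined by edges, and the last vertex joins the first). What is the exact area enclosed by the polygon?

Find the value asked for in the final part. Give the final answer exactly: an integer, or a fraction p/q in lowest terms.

Part I: a(2) = 2*(-42) + 1*(-32) = -116; iterating: a(2)=-116, a(3)=-274, a(4)=-664, a(5)=-1602, a(6)=-3868, a(7)=-9338, a(8)=-22544, a(9)=-54426, a(10)=-131396, a(11)=-317218, a(12)=-765832, a(13)=-1848882; answer -1848882
Part II: A1 = -1848882; c = 2; total draws C(16,2) = 120; favorable C(8,2) = 28; P = 7/30; answer 7/30
Part III: A2 = 7/30; threaded value p + q = 37; m = -3; cross terms: (-28*-3 - 10*-40)=484, (10*9 - 20*-3)=150, (20*4 - -6*9)=134, (-6*4 - -24*4)=72, (-24*-40 - -28*4)=1072; twice the area = |1912| = 1912; area = 956; answer 956

956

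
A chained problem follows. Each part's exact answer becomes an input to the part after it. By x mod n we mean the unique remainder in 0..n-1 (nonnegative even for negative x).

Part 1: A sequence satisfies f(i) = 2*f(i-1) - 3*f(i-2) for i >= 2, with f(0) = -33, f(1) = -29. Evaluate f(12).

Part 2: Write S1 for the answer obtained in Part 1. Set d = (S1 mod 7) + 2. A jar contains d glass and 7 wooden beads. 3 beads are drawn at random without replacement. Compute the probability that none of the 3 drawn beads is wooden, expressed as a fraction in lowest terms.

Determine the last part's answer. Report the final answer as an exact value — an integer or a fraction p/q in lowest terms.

Part 1: f(2) = 2*(-29) - 3*(-33) = 41; iterating: f(2)=41, f(3)=169, f(4)=215, f(5)=-77, f(6)=-799, f(7)=-1367, f(8)=-337, f(9)=3427, f(10)=7865, f(11)=5449, f(12)=-12697; answer -12697
Part 2: S1 = -12697; d = 3; total draws C(10,3) = 120; favorable C(3,3) = 1; P = 1/120; answer 1/120

1/120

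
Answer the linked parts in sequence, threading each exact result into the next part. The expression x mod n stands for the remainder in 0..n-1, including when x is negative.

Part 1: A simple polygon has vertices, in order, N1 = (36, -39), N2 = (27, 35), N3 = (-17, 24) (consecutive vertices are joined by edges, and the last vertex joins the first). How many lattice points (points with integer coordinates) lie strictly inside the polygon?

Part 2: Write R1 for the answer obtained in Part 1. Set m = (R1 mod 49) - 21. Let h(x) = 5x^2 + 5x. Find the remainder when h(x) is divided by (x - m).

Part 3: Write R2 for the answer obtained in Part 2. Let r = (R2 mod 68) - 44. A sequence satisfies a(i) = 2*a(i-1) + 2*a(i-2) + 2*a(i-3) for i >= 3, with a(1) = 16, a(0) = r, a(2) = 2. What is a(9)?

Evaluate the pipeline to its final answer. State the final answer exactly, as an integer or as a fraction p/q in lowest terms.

9232

Part 1: cross terms: (36*35 - 27*-39)=2313, (27*24 - -17*35)=1243, (-17*-39 - 36*24)=-201; twice the area = |3355| = 3355; area = 3355/2; boundary points = 1 + 11 + 1 = 13; strictly interior points = area - boundary/2 + 1 = 1672; answer 1672
Part 2: R1 = 1672; m = -15; remainder = value at the root: 5*(-15)^2 + 5*(-15)^1 = (1125) + (-75) = 1050; answer 1050
Part 3: R2 = 1050; r = -14; a(3) = 2*(2) + 2*(16) + 2*(-14) = 8; iterating: a(3)=8, a(4)=52, a(5)=124, a(6)=368, a(7)=1088, a(8)=3160, a(9)=9232; answer 9232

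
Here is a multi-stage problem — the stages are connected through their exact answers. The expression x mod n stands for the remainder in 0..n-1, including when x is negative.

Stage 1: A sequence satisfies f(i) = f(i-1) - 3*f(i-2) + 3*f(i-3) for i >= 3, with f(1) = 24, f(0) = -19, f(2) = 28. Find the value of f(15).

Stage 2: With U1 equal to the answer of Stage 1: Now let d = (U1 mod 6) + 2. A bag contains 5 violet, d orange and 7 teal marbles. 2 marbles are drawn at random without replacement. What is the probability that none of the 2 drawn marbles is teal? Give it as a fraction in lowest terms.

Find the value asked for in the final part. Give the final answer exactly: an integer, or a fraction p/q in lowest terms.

Stage 1: f(3) = 1*(28) - 3*(24) + 3*(-19) = -101; iterating: f(3)=-101, f(4)=-113, f(5)=274, f(6)=310, f(7)=-851, f(8)=-959, f(9)=2524, f(10)=2848, f(11)=-7601, f(12)=-8573, f(13)=22774, f(14)=25690, f(15)=-68351; answer -68351
Stage 2: U1 = -68351; d = 3; total draws C(15,2) = 105; favorable C(8,2) = 28; P = 4/15; answer 4/15

4/15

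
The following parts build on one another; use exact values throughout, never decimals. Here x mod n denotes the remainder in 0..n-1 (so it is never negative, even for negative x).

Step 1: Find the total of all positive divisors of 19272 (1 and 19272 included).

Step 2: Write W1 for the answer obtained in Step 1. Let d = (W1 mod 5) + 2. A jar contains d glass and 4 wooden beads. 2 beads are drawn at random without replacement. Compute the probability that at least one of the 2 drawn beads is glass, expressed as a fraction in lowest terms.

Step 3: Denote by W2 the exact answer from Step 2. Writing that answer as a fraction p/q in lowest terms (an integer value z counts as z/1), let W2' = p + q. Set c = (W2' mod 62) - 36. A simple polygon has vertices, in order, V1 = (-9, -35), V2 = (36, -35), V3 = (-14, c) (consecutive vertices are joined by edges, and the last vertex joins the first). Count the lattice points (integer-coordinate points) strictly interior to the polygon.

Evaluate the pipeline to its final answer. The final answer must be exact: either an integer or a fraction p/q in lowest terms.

Step 1: 19272 = 2^3 * 3 * 11 * 73; sigma = (1 + 2 + 4 + 8) * (1 + 3) * (1 + 11) * (1 + 73) = 15 * 4 * 12 * 74 = 53280; answer 53280
Step 2: W1 = 53280; d = 2; total draws C(6,2) = 15; complement C(4,2) = 6; favorable 15 - 6 = 9; P = 3/5; answer 3/5
Step 3: W2 = 3/5; threaded value p + q = 8; c = -28; cross terms: (-9*-35 - 36*-35)=1575, (36*-28 - -14*-35)=-1498, (-14*-35 - -9*-28)=238; twice the area = |315| = 315; area = 315/2; boundary points = 45 + 1 + 1 = 47; strictly interior points = area - boundary/2 + 1 = 135; answer 135

135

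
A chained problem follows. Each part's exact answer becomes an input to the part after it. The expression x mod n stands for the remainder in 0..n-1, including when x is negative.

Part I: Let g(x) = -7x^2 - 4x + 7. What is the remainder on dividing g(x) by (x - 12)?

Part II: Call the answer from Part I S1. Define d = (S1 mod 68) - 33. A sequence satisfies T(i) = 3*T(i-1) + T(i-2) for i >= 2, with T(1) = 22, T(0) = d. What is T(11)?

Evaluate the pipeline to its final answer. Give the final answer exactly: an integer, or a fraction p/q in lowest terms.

Part I: remainder = value at the root: -7*(12)^2 - 4*(12)^1 + 7 = (-1008) + (-48) + (7) = -1049; answer -1049
Part II: S1 = -1049; d = 6; T(2) = 3*(22) + 1*(6) = 72; iterating: T(2)=72, T(3)=238, T(4)=786, T(5)=2596, T(6)=8574, T(7)=28318, T(8)=93528, T(9)=308902, T(10)=1020234, T(11)=3369604; answer 3369604

3369604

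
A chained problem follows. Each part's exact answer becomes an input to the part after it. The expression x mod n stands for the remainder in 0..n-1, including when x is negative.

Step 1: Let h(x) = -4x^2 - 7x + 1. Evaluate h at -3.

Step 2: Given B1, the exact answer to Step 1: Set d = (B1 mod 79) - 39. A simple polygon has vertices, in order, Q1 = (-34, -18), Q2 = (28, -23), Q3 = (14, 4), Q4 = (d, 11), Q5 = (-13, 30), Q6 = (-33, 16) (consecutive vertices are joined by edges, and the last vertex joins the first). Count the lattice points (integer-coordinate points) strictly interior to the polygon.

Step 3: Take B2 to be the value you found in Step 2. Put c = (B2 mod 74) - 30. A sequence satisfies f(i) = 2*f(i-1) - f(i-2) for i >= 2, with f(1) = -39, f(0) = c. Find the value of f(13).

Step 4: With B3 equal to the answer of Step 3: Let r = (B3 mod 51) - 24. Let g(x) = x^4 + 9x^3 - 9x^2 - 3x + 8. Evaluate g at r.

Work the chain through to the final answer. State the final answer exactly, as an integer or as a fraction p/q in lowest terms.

Step 1: -4*(-3)^2 - 7*(-3)^1 + 1 = (-36) + (21) + (1) = -14; answer -14
Step 2: B1 = -14; d = 26; cross terms: (-34*-23 - 28*-18)=1286, (28*4 - 14*-23)=434, (14*11 - 26*4)=50, (26*30 - -13*11)=923, (-13*16 - -33*30)=782, (-33*-18 - -34*16)=1138; twice the area = |4613| = 4613; area = 4613/2; boundary points = 1 + 1 + 1 + 1 + 2 + 1 = 7; strictly interior points = area - boundary/2 + 1 = 2304; answer 2304
Step 3: B2 = 2304; c = -20; f(2) = 2*(-39) - 1*(-20) = -58; iterating: f(2)=-58, f(3)=-77, f(4)=-96, f(5)=-115, f(6)=-134, f(7)=-153, f(8)=-172, f(9)=-191, f(10)=-210, f(11)=-229, f(12)=-248, f(13)=-267; answer -267
Step 4: B3 = -267; r = 15; 1*(15)^4 + 9*(15)^3 - 9*(15)^2 - 3*(15)^1 + 8 = (50625) + (30375) + (-2025) + (-45) + (8) = 78938; answer 78938

78938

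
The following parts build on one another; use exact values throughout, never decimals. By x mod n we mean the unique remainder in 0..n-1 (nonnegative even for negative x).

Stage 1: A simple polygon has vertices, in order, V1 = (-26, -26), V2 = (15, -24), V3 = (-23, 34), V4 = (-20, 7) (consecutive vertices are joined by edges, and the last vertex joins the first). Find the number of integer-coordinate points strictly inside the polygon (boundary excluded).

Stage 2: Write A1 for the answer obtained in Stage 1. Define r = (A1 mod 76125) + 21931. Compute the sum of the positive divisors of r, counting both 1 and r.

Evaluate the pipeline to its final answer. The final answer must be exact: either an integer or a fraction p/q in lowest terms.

Stage 1: cross terms: (-26*-24 - 15*-26)=1014, (15*34 - -23*-24)=-42, (-23*7 - -20*34)=519, (-20*-26 - -26*7)=702; twice the area = |2193| = 2193; area = 2193/2; boundary points = 1 + 2 + 3 + 3 = 9; strictly interior points = area - boundary/2 + 1 = 1093; answer 1093
Stage 2: A1 = 1093; r = 23024; 23024 = 2^4 * 1439; sigma = (1 + 2 + 4 + 8 + 16) * (1 + 1439) = 31 * 1440 = 44640; answer 44640

44640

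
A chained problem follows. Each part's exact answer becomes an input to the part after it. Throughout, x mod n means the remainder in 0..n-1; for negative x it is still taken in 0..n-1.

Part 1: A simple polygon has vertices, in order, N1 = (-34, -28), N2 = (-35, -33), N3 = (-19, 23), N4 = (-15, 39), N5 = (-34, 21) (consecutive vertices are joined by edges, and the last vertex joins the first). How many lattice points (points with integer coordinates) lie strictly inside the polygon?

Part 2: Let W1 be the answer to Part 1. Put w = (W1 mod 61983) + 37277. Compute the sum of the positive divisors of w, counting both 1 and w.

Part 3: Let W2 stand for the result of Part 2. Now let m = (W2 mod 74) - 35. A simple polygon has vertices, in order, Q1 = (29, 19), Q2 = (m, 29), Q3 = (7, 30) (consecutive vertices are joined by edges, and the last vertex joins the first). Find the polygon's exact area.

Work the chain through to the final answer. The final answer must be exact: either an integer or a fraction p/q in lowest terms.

66

Part 1: cross terms: (-34*-33 - -35*-28)=142, (-35*23 - -19*-33)=-1432, (-19*39 - -15*23)=-396, (-15*21 - -34*39)=1011, (-34*-28 - -34*21)=1666; twice the area = |991| = 991; area = 991/2; boundary points = 1 + 8 + 4 + 1 + 49 = 63; strictly interior points = area - boundary/2 + 1 = 465; answer 465
Part 2: W1 = 465; w = 37742; 37742 = 2 * 113 * 167; sigma = (1 + 2) * (1 + 113) * (1 + 167) = 3 * 114 * 168 = 57456; answer 57456
Part 3: W2 = 57456; m = -3; cross terms: (29*29 - -3*19)=898, (-3*30 - 7*29)=-293, (7*19 - 29*30)=-737; twice the area = |-132| = 132; area = 66; answer 66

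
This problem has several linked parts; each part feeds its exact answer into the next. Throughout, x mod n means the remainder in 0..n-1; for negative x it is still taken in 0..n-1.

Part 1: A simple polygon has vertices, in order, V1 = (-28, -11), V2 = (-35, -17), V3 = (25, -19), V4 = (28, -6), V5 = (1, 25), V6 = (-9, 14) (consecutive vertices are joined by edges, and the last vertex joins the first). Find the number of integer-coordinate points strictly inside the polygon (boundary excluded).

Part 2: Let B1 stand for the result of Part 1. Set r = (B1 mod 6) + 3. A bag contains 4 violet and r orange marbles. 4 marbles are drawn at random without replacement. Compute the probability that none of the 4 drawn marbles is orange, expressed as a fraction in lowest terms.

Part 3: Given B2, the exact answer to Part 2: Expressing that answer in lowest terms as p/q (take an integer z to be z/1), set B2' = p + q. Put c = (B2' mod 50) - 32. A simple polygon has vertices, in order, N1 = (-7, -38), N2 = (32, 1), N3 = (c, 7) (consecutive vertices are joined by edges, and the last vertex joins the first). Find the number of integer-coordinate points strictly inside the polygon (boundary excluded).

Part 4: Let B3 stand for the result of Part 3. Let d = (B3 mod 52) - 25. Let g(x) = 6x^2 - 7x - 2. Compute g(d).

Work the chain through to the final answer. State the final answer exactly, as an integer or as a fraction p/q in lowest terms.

Part 1: cross terms: (-28*-17 - -35*-11)=91, (-35*-19 - 25*-17)=1090, (25*-6 - 28*-19)=382, (28*25 - 1*-6)=706, (1*14 - -9*25)=239, (-9*-11 - -28*14)=491; twice the area = |2999| = 2999; area = 2999/2; boundary points = 1 + 2 + 1 + 1 + 1 + 1 = 7; strictly interior points = area - boundary/2 + 1 = 1497; answer 1497
Part 2: B1 = 1497; r = 6; total draws C(10,4) = 210; favorable C(4,4) = 1; P = 1/210; answer 1/210
Part 3: B2 = 1/210; threaded value p + q = 211; c = -21; cross terms: (-7*1 - 32*-38)=1209, (32*7 - -21*1)=245, (-21*-38 - -7*7)=847; twice the area = |2301| = 2301; area = 2301/2; boundary points = 39 + 1 + 1 = 41; strictly interior points = area - boundary/2 + 1 = 1131; answer 1131
Part 4: B3 = 1131; d = 14; 6*(14)^2 - 7*(14)^1 - 2 = (1176) + (-98) + (-2) = 1076; answer 1076

1076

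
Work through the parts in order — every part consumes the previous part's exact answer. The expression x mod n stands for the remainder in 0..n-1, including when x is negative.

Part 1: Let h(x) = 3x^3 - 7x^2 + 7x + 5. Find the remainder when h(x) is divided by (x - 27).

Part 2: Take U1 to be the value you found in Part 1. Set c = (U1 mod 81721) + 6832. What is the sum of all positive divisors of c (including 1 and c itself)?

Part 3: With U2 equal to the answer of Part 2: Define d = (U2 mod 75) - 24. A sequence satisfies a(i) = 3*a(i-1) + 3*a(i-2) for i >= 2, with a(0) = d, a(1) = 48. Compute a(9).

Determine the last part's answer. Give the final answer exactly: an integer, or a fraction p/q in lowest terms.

1611333

Part 1: remainder = value at the root: 3*(27)^3 - 7*(27)^2 + 7*(27)^1 + 5 = (59049) + (-5103) + (189) + (5) = 54140; answer 54140
Part 2: U1 = 54140; c = 60972; 60972 = 2^2 * 3 * 5081; sigma = (1 + 2 + 4) * (1 + 3) * (1 + 5081) = 7 * 4 * 5082 = 142296; answer 142296
Part 3: U2 = 142296; d = -3; a(2) = 3*(48) + 3*(-3) = 135; iterating: a(2)=135, a(3)=549, a(4)=2052, a(5)=7803, a(6)=29565, a(7)=112104, a(8)=425007, a(9)=1611333; answer 1611333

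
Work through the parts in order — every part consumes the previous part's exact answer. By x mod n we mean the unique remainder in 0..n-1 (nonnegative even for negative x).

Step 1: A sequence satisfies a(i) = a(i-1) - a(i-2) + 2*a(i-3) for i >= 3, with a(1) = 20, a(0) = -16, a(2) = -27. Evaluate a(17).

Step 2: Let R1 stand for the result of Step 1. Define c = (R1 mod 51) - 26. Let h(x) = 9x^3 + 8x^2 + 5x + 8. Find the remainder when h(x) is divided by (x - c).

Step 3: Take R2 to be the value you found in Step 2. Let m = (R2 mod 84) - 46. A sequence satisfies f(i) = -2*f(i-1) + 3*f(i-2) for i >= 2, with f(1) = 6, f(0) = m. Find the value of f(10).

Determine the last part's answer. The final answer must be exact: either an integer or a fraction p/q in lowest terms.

-324780

Step 1: a(3) = 1*(-27) - 1*(20) + 2*(-16) = -79; iterating: a(3)=-79, a(4)=-12, a(5)=13, a(6)=-133, a(7)=-170, a(8)=-11, a(9)=-107, a(10)=-436, a(11)=-351, a(12)=-129, a(13)=-650, a(14)=-1223, a(15)=-831, a(16)=-908, a(17)=-2523; answer -2523
Step 2: R1 = -2523; c = 1; remainder = value at the root: 9*(1)^3 + 8*(1)^2 + 5*(1)^1 + 8 = (9) + (8) + (5) + (8) = 30; answer 30
Step 3: R2 = 30; m = -16; f(2) = -2*(6) + 3*(-16) = -60; iterating: f(2)=-60, f(3)=138, f(4)=-456, f(5)=1326, f(6)=-4020, f(7)=12018, f(8)=-36096, f(9)=108246, f(10)=-324780; answer -324780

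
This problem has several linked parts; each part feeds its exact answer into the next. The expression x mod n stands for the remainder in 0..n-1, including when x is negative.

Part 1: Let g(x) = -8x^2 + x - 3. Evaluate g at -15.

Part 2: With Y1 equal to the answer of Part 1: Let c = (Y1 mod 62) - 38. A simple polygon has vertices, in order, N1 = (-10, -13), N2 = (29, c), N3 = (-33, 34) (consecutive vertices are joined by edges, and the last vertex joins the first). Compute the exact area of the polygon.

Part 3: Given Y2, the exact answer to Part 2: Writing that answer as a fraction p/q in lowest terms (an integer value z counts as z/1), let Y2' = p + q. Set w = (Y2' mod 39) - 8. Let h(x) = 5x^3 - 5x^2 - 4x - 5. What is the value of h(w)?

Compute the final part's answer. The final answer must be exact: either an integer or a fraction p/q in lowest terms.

Part 1: -8*(-15)^2 + 1*(-15)^1 - 3 = (-1800) + (-15) + (-3) = -1818; answer -1818
Part 2: Y1 = -1818; c = 4; cross terms: (-10*4 - 29*-13)=337, (29*34 - -33*4)=1118, (-33*-13 - -10*34)=769; twice the area = |2224| = 2224; area = 1112; answer 1112
Part 3: Y2 = 1112; threaded value p + q = 1113; w = 13; 5*(13)^3 - 5*(13)^2 - 4*(13)^1 - 5 = (10985) + (-845) + (-52) + (-5) = 10083; answer 10083

10083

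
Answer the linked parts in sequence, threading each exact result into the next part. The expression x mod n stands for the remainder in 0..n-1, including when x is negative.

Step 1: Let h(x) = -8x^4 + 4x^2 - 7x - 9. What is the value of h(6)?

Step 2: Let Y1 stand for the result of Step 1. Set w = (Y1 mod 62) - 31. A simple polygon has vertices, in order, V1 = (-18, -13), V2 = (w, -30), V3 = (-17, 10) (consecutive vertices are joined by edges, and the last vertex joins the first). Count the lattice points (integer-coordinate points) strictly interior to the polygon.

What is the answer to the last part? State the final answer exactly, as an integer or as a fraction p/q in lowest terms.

Step 1: -8*(6)^4 + 4*(6)^2 - 7*(6)^1 - 9 = (-10368) + (144) + (-42) + (-9) = -10275; answer -10275
Step 2: Y1 = -10275; w = -14; cross terms: (-18*-30 - -14*-13)=358, (-14*10 - -17*-30)=-650, (-17*-13 - -18*10)=401; twice the area = |109| = 109; area = 109/2; boundary points = 1 + 1 + 1 = 3; strictly interior points = area - boundary/2 + 1 = 54; answer 54

54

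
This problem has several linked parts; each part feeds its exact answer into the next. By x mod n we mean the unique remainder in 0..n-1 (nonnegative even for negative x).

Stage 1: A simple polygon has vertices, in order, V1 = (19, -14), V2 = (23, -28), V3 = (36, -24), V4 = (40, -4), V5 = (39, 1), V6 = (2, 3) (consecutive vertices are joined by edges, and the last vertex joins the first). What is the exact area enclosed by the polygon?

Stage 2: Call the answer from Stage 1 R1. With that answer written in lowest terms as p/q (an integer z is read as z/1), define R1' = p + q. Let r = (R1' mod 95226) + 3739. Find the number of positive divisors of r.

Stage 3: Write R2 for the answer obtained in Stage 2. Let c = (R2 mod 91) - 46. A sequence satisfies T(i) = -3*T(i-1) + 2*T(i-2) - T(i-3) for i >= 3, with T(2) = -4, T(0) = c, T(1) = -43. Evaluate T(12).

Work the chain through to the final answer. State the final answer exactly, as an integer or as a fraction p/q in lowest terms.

4493591

Stage 1: cross terms: (19*-28 - 23*-14)=-210, (23*-24 - 36*-28)=456, (36*-4 - 40*-24)=816, (40*1 - 39*-4)=196, (39*3 - 2*1)=115, (2*-14 - 19*3)=-85; twice the area = |1288| = 1288; area = 644; answer 644
Stage 2: R1 = 644; threaded value p + q = 645; r = 4384; 4384 = 2^5 * 137; number of divisors = (5+1) * (1+1) = 12; answer 12
Stage 3: R2 = 12; c = -34; T(3) = -3*(-4) + 2*(-43) - 1*(-34) = -40; iterating: T(3)=-40, T(4)=155, T(5)=-541, T(6)=1973, T(7)=-7156, T(8)=25955, T(9)=-94150, T(10)=341516, T(11)=-1238803, T(12)=4493591; answer 4493591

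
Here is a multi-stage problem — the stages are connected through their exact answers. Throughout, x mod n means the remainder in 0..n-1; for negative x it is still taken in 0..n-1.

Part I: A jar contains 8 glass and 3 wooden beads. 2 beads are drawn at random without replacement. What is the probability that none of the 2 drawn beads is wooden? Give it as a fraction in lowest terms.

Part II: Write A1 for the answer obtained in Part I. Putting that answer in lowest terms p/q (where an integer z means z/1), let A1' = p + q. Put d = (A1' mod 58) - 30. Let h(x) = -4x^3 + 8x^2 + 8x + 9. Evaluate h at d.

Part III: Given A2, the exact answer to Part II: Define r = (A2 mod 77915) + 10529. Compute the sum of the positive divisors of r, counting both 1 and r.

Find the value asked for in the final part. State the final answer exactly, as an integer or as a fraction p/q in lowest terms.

18360

Part I: total draws C(11,2) = 55; favorable C(8,2) = 28; P = 28/55; answer 28/55
Part II: A1 = 28/55; threaded value p + q = 83; d = -5; -4*(-5)^3 + 8*(-5)^2 + 8*(-5)^1 + 9 = (500) + (200) + (-40) + (9) = 669; answer 669
Part III: A2 = 669; r = 11198; 11198 = 2 * 11 * 509; sigma = (1 + 2) * (1 + 11) * (1 + 509) = 3 * 12 * 510 = 18360; answer 18360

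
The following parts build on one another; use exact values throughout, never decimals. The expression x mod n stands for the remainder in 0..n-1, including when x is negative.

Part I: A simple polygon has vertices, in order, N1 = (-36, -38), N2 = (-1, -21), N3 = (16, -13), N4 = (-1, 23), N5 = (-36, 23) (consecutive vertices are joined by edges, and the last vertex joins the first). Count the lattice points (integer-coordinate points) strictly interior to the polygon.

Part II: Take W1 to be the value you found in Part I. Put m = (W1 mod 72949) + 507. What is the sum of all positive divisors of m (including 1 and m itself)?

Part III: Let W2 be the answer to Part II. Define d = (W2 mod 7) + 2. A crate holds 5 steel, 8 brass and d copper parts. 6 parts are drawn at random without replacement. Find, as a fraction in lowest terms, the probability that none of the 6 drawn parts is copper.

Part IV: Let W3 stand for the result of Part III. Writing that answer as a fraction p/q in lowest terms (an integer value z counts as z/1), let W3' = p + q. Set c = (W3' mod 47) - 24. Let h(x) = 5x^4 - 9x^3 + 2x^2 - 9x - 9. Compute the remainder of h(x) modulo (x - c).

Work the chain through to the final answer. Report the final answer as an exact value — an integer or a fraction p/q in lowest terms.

Part I: cross terms: (-36*-21 - -1*-38)=718, (-1*-13 - 16*-21)=349, (16*23 - -1*-13)=355, (-1*23 - -36*23)=805, (-36*-38 - -36*23)=2196; twice the area = |4423| = 4423; area = 4423/2; boundary points = 1 + 1 + 1 + 35 + 61 = 99; strictly interior points = area - boundary/2 + 1 = 2163; answer 2163
Part II: W1 = 2163; m = 2670; 2670 = 2 * 3 * 5 * 89; sigma = (1 + 2) * (1 + 3) * (1 + 5) * (1 + 89) = 3 * 4 * 6 * 90 = 6480; answer 6480
Part III: W2 = 6480; d = 7; total draws C(20,6) = 38760; favorable C(13,6) = 1716; P = 143/3230; answer 143/3230
Part IV: W3 = 143/3230; threaded value p + q = 3373; c = 12; remainder = value at the root: 5*(12)^4 - 9*(12)^3 + 2*(12)^2 - 9*(12)^1 - 9 = (103680) + (-15552) + (288) + (-108) + (-9) = 88299; answer 88299

88299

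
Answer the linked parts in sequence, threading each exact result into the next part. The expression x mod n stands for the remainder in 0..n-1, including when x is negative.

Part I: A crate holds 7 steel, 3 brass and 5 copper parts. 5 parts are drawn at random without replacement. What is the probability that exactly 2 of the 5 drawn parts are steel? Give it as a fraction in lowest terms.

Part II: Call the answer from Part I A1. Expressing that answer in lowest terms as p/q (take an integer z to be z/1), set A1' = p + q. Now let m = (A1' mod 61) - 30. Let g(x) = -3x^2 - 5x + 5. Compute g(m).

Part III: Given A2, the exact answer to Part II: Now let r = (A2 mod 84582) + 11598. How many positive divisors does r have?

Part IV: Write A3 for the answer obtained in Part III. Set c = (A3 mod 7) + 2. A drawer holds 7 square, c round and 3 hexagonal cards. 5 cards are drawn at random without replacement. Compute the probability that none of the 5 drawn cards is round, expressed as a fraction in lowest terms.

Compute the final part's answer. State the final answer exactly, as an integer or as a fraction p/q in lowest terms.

18/143

Part I: total draws C(15,5) = 3003; favorable C(7,2)*C(8,3) = 1176; P = 56/143; answer 56/143
Part II: A1 = 56/143; threaded value p + q = 199; m = -14; -3*(-14)^2 - 5*(-14)^1 + 5 = (-588) + (70) + (5) = -513; answer -513
Part III: A2 = -513; r = 95667; 95667 = 3 * 11 * 13 * 223; number of divisors = (1+1) * (1+1) * (1+1) * (1+1) = 16; answer 16
Part IV: A3 = 16; c = 4; total draws C(14,5) = 2002; favorable C(10,5) = 252; P = 18/143; answer 18/143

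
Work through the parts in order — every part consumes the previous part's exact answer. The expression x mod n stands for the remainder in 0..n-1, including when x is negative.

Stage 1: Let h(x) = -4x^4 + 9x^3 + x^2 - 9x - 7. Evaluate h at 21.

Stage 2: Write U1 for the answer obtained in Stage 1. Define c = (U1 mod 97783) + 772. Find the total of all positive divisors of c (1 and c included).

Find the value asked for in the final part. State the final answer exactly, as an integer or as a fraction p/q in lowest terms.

Stage 1: -4*(21)^4 + 9*(21)^3 + 1*(21)^2 - 9*(21)^1 - 7 = (-777924) + (83349) + (441) + (-189) + (-7) = -694330; answer -694330
Stage 2: U1 = -694330; c = 88706; 88706 = 2 * 17 * 2609; sigma = (1 + 2) * (1 + 17) * (1 + 2609) = 3 * 18 * 2610 = 140940; answer 140940

140940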